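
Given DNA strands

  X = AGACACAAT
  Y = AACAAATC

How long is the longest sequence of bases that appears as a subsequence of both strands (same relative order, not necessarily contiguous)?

Pick A (X #1, Y #1); then A (X #3, Y #2); then C (X #4, Y #3); then A (X #5, Y #4); then A (X #7, Y #5); then A (X #8, Y #6); then T (X #9, Y #7); all 7 bases appear in both, in order. Since dp[9][8] = 7, nothing longer is possible.

7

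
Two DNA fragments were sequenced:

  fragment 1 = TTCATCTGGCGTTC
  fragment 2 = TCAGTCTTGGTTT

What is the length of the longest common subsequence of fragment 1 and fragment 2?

10

Taking T (fragment 1 #2, fragment 2 #1) → C (fragment 1 #3, fragment 2 #2) → A (fragment 1 #4, fragment 2 #3) → T (fragment 1 #5, fragment 2 #5) → C (fragment 1 #6, fragment 2 #6) → T (fragment 1 #7, fragment 2 #8) → G (fragment 1 #8, fragment 2 #9) → G (fragment 1 #9, fragment 2 #10) → T (fragment 1 #12, fragment 2 #12) → T (fragment 1 #13, fragment 2 #13) gives a common subsequence of length 10. dp[14][13] = 10 confirms this is the maximum.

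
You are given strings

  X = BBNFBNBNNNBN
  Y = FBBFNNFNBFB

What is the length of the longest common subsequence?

7

Match B (X #1, Y #2), B (X #2, Y #3), N (X #3, Y #6), F (X #4, Y #7), N (X #6, Y #8), B (X #7, Y #9), B (X #11, Y #11) — 7 characters in the same relative order in both, and the DP table's final entry dp[12][11] is also 7, so no common subsequence is longer.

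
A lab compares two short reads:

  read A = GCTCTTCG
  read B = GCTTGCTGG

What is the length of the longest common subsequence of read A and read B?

Taking G [1,1], C [2,2], T [3,4], C [4,6], T [5,7], G [8,9] gives a common subsequence of length 6. dp[8][9] = 6 confirms this is the maximum.

6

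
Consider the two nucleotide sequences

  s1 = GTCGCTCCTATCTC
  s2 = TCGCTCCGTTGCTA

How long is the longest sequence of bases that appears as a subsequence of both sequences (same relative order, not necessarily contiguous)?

11

Pick T (s1 #2, s2 #1), then C (s1 #3, s2 #2), then G (s1 #4, s2 #3), then C (s1 #5, s2 #4), then T (s1 #6, s2 #5), then C (s1 #7, s2 #6), then C (s1 #8, s2 #7), then T (s1 #9, s2 #9), then T (s1 #11, s2 #10), then C (s1 #12, s2 #12), then T (s1 #13, s2 #13); all 11 bases appear in both, in order. The LCS DP gives dp[14][14] = 11, so this is optimal.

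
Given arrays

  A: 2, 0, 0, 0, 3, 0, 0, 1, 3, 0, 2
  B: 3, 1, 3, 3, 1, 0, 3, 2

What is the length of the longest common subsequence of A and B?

One common subsequence of length 5: 3 at A[5]=B[1]; then 1 at A[8]=B[2]; then 3 at A[9]=B[4]; then 0 at A[10]=B[6]; then 2 at A[11]=B[8]. The LCS DP gives dp[11][8] = 5, so this is optimal.

5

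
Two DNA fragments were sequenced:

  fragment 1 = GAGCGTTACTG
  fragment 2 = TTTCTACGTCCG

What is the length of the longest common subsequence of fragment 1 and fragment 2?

One common subsequence of length 6: A (fragment 1 #2, fragment 2 #6); then C (fragment 1 #4, fragment 2 #7); then G (fragment 1 #5, fragment 2 #8); then T (fragment 1 #6, fragment 2 #9); then C (fragment 1 #9, fragment 2 #11); then G (fragment 1 #11, fragment 2 #12). The LCS DP gives dp[11][12] = 6, so this is optimal.

6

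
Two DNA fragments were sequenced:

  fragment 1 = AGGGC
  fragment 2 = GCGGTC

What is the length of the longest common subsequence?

Let dp[i][j] be the LCS length of the first i bases of fragment 1 and the first j bases of fragment 2. dp[i][j] = dp[i-1][j-1]+1 when the i-th and j-th bases match, else max(dp[i-1][j], dp[i][j-1]).
    ·  G  C  G  G  T  C
 ·  0  0  0  0  0  0  0
 A  0  0  0  0  0  0  0
 G  0  1  1  1  1  1  1
 G  0  1  1  2  2  2  2
 G  0  1  1  2  3  3  3
 C  0  1  2  2  3  3  4
dp[5][6] = 4. One LCS (by backtracking along matches): GGGC.

4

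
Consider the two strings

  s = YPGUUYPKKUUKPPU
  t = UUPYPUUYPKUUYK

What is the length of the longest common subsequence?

One common subsequence of length 10: Y (s #1, t #4), P (s #2, t #5), U (s #4, t #6), U (s #5, t #7), Y (s #6, t #8), P (s #7, t #9), K (s #9, t #10), U (s #10, t #11), U (s #11, t #12), K (s #12, t #14), and the DP table's final entry dp[15][14] is also 10, so no common subsequence is longer.

10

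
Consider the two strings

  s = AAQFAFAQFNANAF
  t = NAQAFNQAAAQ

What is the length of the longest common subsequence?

7

Pick A at s[2]=t[2], then Q at s[3]=t[3], then A at s[5]=t[4], then F at s[6]=t[5], then A at s[7]=t[8], then A at s[11]=t[9], then A at s[13]=t[10]; all 7 characters appear in both, in order. dp[14][11] = 7 confirms this is the maximum.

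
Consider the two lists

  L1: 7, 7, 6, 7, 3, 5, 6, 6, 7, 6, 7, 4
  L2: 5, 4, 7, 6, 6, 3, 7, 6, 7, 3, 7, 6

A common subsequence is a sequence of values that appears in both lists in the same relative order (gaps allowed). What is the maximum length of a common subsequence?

One common subsequence of length 7: 7 [1,3] → 7 [2,7] → 6 [3,8] → 7 [4,9] → 3 [5,10] → 7 [9,11] → 6 [10,12]. Since dp[12][12] = 7, nothing longer is possible.

7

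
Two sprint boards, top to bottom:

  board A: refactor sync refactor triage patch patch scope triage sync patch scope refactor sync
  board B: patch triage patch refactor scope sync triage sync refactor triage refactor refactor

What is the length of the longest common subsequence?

6

One common subsequence of length 6: triage [4,2], patch [5,3], scope [7,5], triage [8,7], sync [9,8], refactor [12,12], and the DP table's final entry dp[13][12] is also 6, so no common subsequence is longer.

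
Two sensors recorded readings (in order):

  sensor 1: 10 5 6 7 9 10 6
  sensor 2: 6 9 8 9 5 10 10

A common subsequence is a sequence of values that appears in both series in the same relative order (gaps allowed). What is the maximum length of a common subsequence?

Pick 6 at sensor 1[3]=sensor 2[1] → 9 at sensor 1[5]=sensor 2[4] → 10 at sensor 1[6]=sensor 2[7]; all 3 values appear in both, in order. The LCS DP gives dp[7][7] = 3, so this is optimal.

3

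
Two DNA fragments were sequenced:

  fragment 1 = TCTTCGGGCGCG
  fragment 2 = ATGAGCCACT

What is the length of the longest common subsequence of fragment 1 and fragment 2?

Let dp[i][j] be the LCS length of the first i bases of fragment 1 and the first j bases of fragment 2. dp[i][j] = dp[i-1][j-1]+1 when the i-th and j-th bases match, else max(dp[i-1][j], dp[i][j-1]).
    ·  A  T  G  A  G  C  C  A  C  T
 ·  0  0  0  0  0  0  0  0  0  0  0
 T  0  0  1  1  1  1  1  1  1  1  1
 C  0  0  1  1  1  1  2  2  2  2  2
 T  0  0  1  1  1  1  2  2  2  2  3
 T  0  0  1  1  1  1  2  2  2  2  3
 C  0  0  1  1  1  1  2  3  3  3  3
 G  0  0  1  2  2  2  2  3  3  3  3
 G  0  0  1  2  2  3  3  3  3  3  3
 G  0  0  1  2  2  3  3  3  3  3  3
 C  0  0  1  2  2  3  4  4  4  4  4
 G  0  0  1  2  2  3  4  4  4  4  4
 C  0  0  1  2  2  3  4  5  5  5  5
 G  0  0  1  2  2  3  4  5  5  5  5
dp[12][10] = 5. One LCS (by backtracking along matches): TGGCC.

5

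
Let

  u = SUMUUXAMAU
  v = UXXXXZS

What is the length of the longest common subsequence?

2

Let dp[i][j] be the LCS length of the first i characters of u and the first j characters of v. dp[i][j] = dp[i-1][j-1]+1 when the i-th and j-th characters match, else max(dp[i-1][j], dp[i][j-1]).
    ·  U  X  X  X  X  Z  S
 ·  0  0  0  0  0  0  0  0
 S  0  0  0  0  0  0  0  1
 U  0  1  1  1  1  1  1  1
 M  0  1  1  1  1  1  1  1
 U  0  1  1  1  1  1  1  1
 U  0  1  1  1  1  1  1  1
 X  0  1  2  2  2  2  2  2
 A  0  1  2  2  2  2  2  2
 M  0  1  2  2  2  2  2  2
 A  0  1  2  2  2  2  2  2
 U  0  1  2  2  2  2  2  2
dp[10][7] = 2. One LCS (by backtracking along matches): UX.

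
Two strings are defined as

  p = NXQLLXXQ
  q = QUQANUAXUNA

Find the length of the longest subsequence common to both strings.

Let dp[i][j] be the LCS length of the first i characters of p and the first j characters of q. dp[i][j] = dp[i-1][j-1]+1 when the i-th and j-th characters match, else max(dp[i-1][j], dp[i][j-1]).
    ·  Q  U  Q  A  N  U  A  X  U  N  A
 ·  0  0  0  0  0  0  0  0  0  0  0  0
 N  0  0  0  0  0  1  1  1  1  1  1  1
 X  0  0  0  0  0  1  1  1  2  2  2  2
 Q  0  1  1  1  1  1  1  1  2  2  2  2
 L  0  1  1  1  1  1  1  1  2  2  2  2
 L  0  1  1  1  1  1  1  1  2  2  2  2
 X  0  1  1  1  1  1  1  1  2  2  2  2
 X  0  1  1  1  1  1  1  1  2  2  2  2
 Q  0  1  1  2  2  2  2  2  2  2  2  2
dp[8][11] = 2. One LCS (by backtracking along matches): NX.

2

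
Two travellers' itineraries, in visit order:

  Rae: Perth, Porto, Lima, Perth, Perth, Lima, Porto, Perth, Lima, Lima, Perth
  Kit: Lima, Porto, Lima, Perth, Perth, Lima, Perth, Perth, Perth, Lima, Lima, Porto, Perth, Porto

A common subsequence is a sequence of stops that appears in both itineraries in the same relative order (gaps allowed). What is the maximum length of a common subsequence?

9

Taking Porto at Rae[2]=Kit[2], then Lima at Rae[3]=Kit[3], then Perth at Rae[4]=Kit[4], then Perth at Rae[5]=Kit[5], then Lima at Rae[6]=Kit[6], then Perth at Rae[8]=Kit[9], then Lima at Rae[9]=Kit[10], then Lima at Rae[10]=Kit[11], then Perth at Rae[11]=Kit[13] gives a common subsequence of length 9. The LCS DP gives dp[11][14] = 9, so this is optimal.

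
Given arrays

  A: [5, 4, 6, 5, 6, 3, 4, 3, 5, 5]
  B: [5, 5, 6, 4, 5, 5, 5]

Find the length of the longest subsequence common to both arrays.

Taking 5 at A[1]=B[1] → 5 at A[4]=B[2] → 6 at A[5]=B[3] → 4 at A[7]=B[4] → 5 at A[9]=B[6] → 5 at A[10]=B[7] gives a common subsequence of length 6. The LCS DP gives dp[10][7] = 6, so this is optimal.

6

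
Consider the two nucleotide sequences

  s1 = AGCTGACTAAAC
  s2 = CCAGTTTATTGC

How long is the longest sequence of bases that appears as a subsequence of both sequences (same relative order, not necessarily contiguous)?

Taking A (s1 #1, s2 #3), then G (s1 #2, s2 #4), then T (s1 #4, s2 #7), then A (s1 #6, s2 #8), then T (s1 #8, s2 #10), then C (s1 #12, s2 #12) gives a common subsequence of length 6. dp[12][12] = 6 confirms this is the maximum.

6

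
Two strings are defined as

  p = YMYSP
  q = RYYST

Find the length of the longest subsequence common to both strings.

3

Let dp[i][j] be the LCS length of the first i characters of p and the first j characters of q. dp[i][j] = dp[i-1][j-1]+1 when the i-th and j-th characters match, else max(dp[i-1][j], dp[i][j-1]).
    ·  R  Y  Y  S  T
 ·  0  0  0  0  0  0
 Y  0  0  1  1  1  1
 M  0  0  1  1  1  1
 Y  0  0  1  2  2  2
 S  0  0  1  2  3  3
 P  0  0  1  2  3  3
dp[5][5] = 3. One LCS (by backtracking along matches): YYS.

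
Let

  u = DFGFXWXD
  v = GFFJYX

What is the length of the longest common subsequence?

One common subsequence of length 3: F [2,2], F [4,3], X [7,6], and the DP table's final entry dp[8][6] is also 3, so no common subsequence is longer.

3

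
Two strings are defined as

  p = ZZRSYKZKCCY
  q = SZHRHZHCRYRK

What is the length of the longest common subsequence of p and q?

Let dp[i][j] be the LCS length of the first i characters of p and the first j characters of q. dp[i][j] = dp[i-1][j-1]+1 when the i-th and j-th characters match, else max(dp[i-1][j], dp[i][j-1]).
    ·  S  Z  H  R  H  Z  H  C  R  Y  R  K
 ·  0  0  0  0  0  0  0  0  0  0  0  0  0
 Z  0  0  1  1  1  1  1  1  1  1  1  1  1
 Z  0  0  1  1  1  1  2  2  2  2  2  2  2
 R  0  0  1  1  2  2  2  2  2  3  3  3  3
 S  0  1  1  1  2  2  2  2  2  3  3  3  3
 Y  0  1  1  1  2  2  2  2  2  3  4  4  4
 K  0  1  1  1  2  2  2  2  2  3  4  4  5
 Z  0  1  2  2  2  2  3  3  3  3  4  4  5
 K  0  1  2  2  2  2  3  3  3  3  4  4  5
 C  0  1  2  2  2  2  3  3  4  4  4  4  5
 C  0  1  2  2  2  2  3  3  4  4  4  4  5
 Y  0  1  2  2  2  2  3  3  4  4  5  5  5
dp[11][12] = 5. One LCS (by backtracking along matches): ZZRYK.

5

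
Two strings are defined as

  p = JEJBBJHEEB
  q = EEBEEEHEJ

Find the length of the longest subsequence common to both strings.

Match E [2,2], then B [4,3], then H [7,7], then E [8,8] — 4 characters in the same relative order in both. dp[10][9] = 4 confirms this is the maximum.

4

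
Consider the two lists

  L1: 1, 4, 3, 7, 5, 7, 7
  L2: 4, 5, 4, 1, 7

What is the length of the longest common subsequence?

3

Let dp[i][j] be the LCS length of the first i values of L1 and the first j values of L2. dp[i][j] = dp[i-1][j-1]+1 when the i-th and j-th values match, else max(dp[i-1][j], dp[i][j-1]).
    ·  4  5  4  1  7
 ·  0  0  0  0  0  0
 1  0  0  0  0  1  1
 4  0  1  1  1  1  1
 3  0  1  1  1  1  1
 7  0  1  1  1  1  2
 5  0  1  2  2  2  2
 7  0  1  2  2  2  3
 7  0  1  2  2  2  3
dp[7][5] = 3. One LCS (by backtracking along matches): 4, 5, 7.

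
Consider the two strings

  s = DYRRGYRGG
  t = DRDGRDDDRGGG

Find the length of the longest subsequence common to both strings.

Taking D (s #1, t #3); then R (s #3, t #5); then R (s #4, t #9); then G (s #5, t #10); then G (s #8, t #11); then G (s #9, t #12) gives a common subsequence of length 6. dp[9][12] = 6 confirms this is the maximum.

6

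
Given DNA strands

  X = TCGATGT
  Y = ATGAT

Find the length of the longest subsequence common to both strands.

Match T [1,2]; then G [3,3]; then A [4,4]; then T [7,5] — 4 bases in the same relative order in both, and the DP table's final entry dp[7][5] is also 4, so no common subsequence is longer.

4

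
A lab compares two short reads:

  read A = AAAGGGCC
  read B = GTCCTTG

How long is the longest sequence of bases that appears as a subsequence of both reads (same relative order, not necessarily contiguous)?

3

Let dp[i][j] be the LCS length of the first i bases of read A and the first j bases of read B. dp[i][j] = dp[i-1][j-1]+1 when the i-th and j-th bases match, else max(dp[i-1][j], dp[i][j-1]).
    ·  G  T  C  C  T  T  G
 ·  0  0  0  0  0  0  0  0
 A  0  0  0  0  0  0  0  0
 A  0  0  0  0  0  0  0  0
 A  0  0  0  0  0  0  0  0
 G  0  1  1  1  1  1  1  1
 G  0  1  1  1  1  1  1  2
 G  0  1  1  1  1  1  1  2
 C  0  1  1  2  2  2  2  2
 C  0  1  1  2  3  3  3  3
dp[8][7] = 3. One LCS (by backtracking along matches): GCC.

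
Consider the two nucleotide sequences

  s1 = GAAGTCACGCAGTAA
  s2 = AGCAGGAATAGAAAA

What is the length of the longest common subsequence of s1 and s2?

Taking G [1,6], then A [2,7], then A [3,8], then T [5,9], then A [7,10], then G [9,11], then A [11,13], then A [14,14], then A [15,15] gives a common subsequence of length 9, and the DP table's final entry dp[15][15] is also 9, so no common subsequence is longer.

9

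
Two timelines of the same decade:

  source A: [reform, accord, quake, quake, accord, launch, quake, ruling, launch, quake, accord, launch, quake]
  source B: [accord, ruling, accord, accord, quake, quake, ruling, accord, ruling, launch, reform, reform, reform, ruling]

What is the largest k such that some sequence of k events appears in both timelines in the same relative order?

6

One common subsequence of length 6: accord at source A[2]=source B[4], then quake at source A[3]=source B[5], then quake at source A[4]=source B[6], then accord at source A[5]=source B[8], then launch at source A[6]=source B[10], then ruling at source A[8]=source B[14]. Since dp[13][14] = 6, nothing longer is possible.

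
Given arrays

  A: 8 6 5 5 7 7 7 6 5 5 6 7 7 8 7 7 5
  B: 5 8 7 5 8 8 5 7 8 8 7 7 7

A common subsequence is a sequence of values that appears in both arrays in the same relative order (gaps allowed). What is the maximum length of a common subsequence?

Taking 8 at A[1]=B[2], 7 at A[7]=B[3], 5 at A[9]=B[4], 5 at A[10]=B[7], 7 at A[12]=B[8], 7 at A[13]=B[11], 7 at A[15]=B[12], 7 at A[16]=B[13] gives a common subsequence of length 8. dp[17][13] = 8 confirms this is the maximum.

8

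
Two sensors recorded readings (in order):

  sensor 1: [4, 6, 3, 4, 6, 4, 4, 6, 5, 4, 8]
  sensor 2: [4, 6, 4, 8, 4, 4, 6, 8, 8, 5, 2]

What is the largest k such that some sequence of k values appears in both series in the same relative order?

7

One common subsequence of length 7: 4 (sensor 1 #1, sensor 2 #1), 6 (sensor 1 #2, sensor 2 #2), 4 (sensor 1 #4, sensor 2 #3), 4 (sensor 1 #6, sensor 2 #5), 4 (sensor 1 #7, sensor 2 #6), 6 (sensor 1 #8, sensor 2 #7), 5 (sensor 1 #9, sensor 2 #10). The LCS DP gives dp[11][11] = 7, so this is optimal.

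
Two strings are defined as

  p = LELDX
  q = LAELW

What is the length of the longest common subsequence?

3

Let dp[i][j] be the LCS length of the first i characters of p and the first j characters of q. dp[i][j] = dp[i-1][j-1]+1 when the i-th and j-th characters match, else max(dp[i-1][j], dp[i][j-1]).
    ·  L  A  E  L  W
 ·  0  0  0  0  0  0
 L  0  1  1  1  1  1
 E  0  1  1  2  2  2
 L  0  1  1  2  3  3
 D  0  1  1  2  3  3
 X  0  1  1  2  3  3
dp[5][5] = 3. One LCS (by backtracking along matches): LEL.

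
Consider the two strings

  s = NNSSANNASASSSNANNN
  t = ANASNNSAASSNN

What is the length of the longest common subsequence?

Match N [1,2], S [4,4], N [6,5], N [7,6], A [8,8], A [10,9], S [12,10], S [13,11], N [17,12], N [18,13] — 10 characters in the same relative order in both. dp[18][13] = 10 confirms this is the maximum.

10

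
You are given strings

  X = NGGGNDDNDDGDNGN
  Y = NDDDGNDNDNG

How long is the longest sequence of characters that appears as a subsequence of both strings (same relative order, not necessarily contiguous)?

8

Pick N [1,1], then G [4,5], then N [5,6], then D [7,7], then N [8,8], then D [12,9], then N [13,10], then G [14,11]; all 8 characters appear in both, in order. dp[15][11] = 8 confirms this is the maximum.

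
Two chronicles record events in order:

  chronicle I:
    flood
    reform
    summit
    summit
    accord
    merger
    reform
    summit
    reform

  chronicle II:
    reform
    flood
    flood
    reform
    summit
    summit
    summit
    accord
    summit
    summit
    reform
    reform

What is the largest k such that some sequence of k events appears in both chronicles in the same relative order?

One common subsequence of length 7: flood [1,3]; then reform [2,4]; then summit [3,6]; then summit [4,7]; then accord [5,8]; then reform [7,11]; then reform [9,12]. The LCS DP gives dp[9][12] = 7, so this is optimal.

7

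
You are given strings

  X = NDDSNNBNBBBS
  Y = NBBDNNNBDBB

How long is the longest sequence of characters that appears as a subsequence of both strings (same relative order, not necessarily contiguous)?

Taking N at X[1]=Y[1], D at X[3]=Y[4], N at X[5]=Y[5], N at X[6]=Y[6], N at X[8]=Y[7], B at X[9]=Y[8], B at X[10]=Y[10], B at X[11]=Y[11] gives a common subsequence of length 8. dp[12][11] = 8 confirms this is the maximum.

8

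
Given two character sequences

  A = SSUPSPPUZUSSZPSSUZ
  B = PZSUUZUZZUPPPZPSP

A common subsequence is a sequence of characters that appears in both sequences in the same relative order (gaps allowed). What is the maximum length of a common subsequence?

One common subsequence of length 8: S at A[1]=B[3], U at A[3]=B[10], P at A[4]=B[11], P at A[6]=B[12], P at A[7]=B[13], Z at A[9]=B[14], S at A[12]=B[16], P at A[14]=B[17]. The LCS DP gives dp[18][17] = 8, so this is optimal.

8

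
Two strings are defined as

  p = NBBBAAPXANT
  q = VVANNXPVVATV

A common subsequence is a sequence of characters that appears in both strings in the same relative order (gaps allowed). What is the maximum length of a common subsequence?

4

Match N at p[1]=q[5] → P at p[7]=q[7] → A at p[9]=q[10] → T at p[11]=q[11] — 4 characters in the same relative order in both. The LCS DP gives dp[11][12] = 4, so this is optimal.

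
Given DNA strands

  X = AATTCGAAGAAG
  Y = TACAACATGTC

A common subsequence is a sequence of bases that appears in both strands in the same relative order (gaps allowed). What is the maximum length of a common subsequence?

Let dp[i][j] be the LCS length of the first i bases of X and the first j bases of Y. dp[i][j] = dp[i-1][j-1]+1 when the i-th and j-th bases match, else max(dp[i-1][j], dp[i][j-1]).
    ·  T  A  C  A  A  C  A  T  G  T  C
 ·  0  0  0  0  0  0  0  0  0  0  0  0
 A  0  0  1  1  1  1  1  1  1  1  1  1
 A  0  0  1  1  2  2  2  2  2  2  2  2
 T  0  1  1  1  2  2  2  2  3  3  3  3
 T  0  1  1  1  2  2  2  2  3  3  4  4
 C  0  1  1  2  2  2  3  3  3  3  4  5
 G  0  1  1  2  2  2  3  3  3  4  4  5
 A  0  1  2  2  3  3  3  4  4  4  4  5
 A  0  1  2  2  3  4  4  4  4  4  4  5
 G  0  1  2  2  3  4  4  4  4  5  5  5
 A  0  1  2  2  3  4  4  5  5  5  5  5
 A  0  1  2  2  3  4  4  5  5  5  5  5
 G  0  1  2  2  3  4  4  5  5  6  6  6
dp[12][11] = 6. One LCS (by backtracking along matches): ACAAAG.

6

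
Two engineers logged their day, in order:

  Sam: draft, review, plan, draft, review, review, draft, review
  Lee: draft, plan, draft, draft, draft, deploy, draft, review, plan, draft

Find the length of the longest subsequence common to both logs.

5

One common subsequence of length 5: draft (Sam #1, Lee #1), plan (Sam #3, Lee #2), draft (Sam #4, Lee #7), review (Sam #5, Lee #8), draft (Sam #7, Lee #10). dp[8][10] = 5 confirms this is the maximum.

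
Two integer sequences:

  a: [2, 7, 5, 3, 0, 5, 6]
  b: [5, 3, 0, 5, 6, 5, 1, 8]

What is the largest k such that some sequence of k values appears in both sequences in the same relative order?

5

One common subsequence of length 5: 5 at a[3]=b[1], 3 at a[4]=b[2], 0 at a[5]=b[3], 5 at a[6]=b[4], 6 at a[7]=b[5]. The LCS DP gives dp[7][8] = 5, so this is optimal.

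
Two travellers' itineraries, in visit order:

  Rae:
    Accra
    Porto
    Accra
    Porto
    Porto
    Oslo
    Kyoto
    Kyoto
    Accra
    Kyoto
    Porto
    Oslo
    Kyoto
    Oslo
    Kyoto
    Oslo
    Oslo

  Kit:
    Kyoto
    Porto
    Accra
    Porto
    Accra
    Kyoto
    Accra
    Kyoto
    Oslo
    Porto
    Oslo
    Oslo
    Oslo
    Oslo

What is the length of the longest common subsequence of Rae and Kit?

One common subsequence of length 11: Accra (Rae #1, Kit #3), Porto (Rae #2, Kit #4), Accra (Rae #3, Kit #5), Kyoto (Rae #8, Kit #6), Accra (Rae #9, Kit #7), Kyoto (Rae #10, Kit #8), Porto (Rae #11, Kit #10), Oslo (Rae #12, Kit #11), Oslo (Rae #14, Kit #12), Oslo (Rae #16, Kit #13), Oslo (Rae #17, Kit #14). Since dp[17][14] = 11, nothing longer is possible.

11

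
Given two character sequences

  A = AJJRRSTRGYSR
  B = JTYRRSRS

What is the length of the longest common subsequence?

6

Let dp[i][j] be the LCS length of the first i characters of A and the first j characters of B. dp[i][j] = dp[i-1][j-1]+1 when the i-th and j-th characters match, else max(dp[i-1][j], dp[i][j-1]).
    ·  J  T  Y  R  R  S  R  S
 ·  0  0  0  0  0  0  0  0  0
 A  0  0  0  0  0  0  0  0  0
 J  0  1  1  1  1  1  1  1  1
 J  0  1  1  1  1  1  1  1  1
 R  0  1  1  1  2  2  2  2  2
 R  0  1  1  1  2  3  3  3  3
 S  0  1  1  1  2  3  4  4  4
 T  0  1  2  2  2  3  4  4  4
 R  0  1  2  2  3  3  4  5  5
 G  0  1  2  2  3  3  4  5  5
 Y  0  1  2  3  3  3  4  5  5
 S  0  1  2  3  3  3  4  5  6
 R  0  1  2  3  4  4  4  5  6
dp[12][8] = 6. One LCS (by backtracking along matches): JRRSRS.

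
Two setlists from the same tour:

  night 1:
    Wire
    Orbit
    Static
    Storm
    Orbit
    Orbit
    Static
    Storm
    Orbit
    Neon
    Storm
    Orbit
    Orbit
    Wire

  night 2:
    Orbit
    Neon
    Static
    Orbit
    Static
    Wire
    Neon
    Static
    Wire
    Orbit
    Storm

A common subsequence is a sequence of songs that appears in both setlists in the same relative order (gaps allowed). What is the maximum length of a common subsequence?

6

One common subsequence of length 6: Orbit [2,1]; then Static [3,3]; then Orbit [5,4]; then Static [7,8]; then Orbit [9,10]; then Storm [11,11]. The LCS DP gives dp[14][11] = 6, so this is optimal.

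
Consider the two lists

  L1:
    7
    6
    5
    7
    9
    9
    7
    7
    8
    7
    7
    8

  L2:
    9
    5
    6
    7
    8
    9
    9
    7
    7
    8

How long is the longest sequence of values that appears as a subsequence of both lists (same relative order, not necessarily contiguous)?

Let dp[i][j] be the LCS length of the first i values of L1 and the first j values of L2. dp[i][j] = dp[i-1][j-1]+1 when the i-th and j-th values match, else max(dp[i-1][j], dp[i][j-1]).
    ·  9  5  6  7  8  9  9  7  7  8
 ·  0  0  0  0  0  0  0  0  0  0  0
 7  0  0  0  0  1  1  1  1  1  1  1
 6  0  0  0  1  1  1  1  1  1  1  1
 5  0  0  1  1  1  1  1  1  1  1  1
 7  0  0  1  1  2  2  2  2  2  2  2
 9  0  1  1  1  2  2  3  3  3  3  3
 9  0  1  1  1  2  2  3  4  4  4  4
 7  0  1  1  1  2  2  3  4  5  5  5
 7  0  1  1  1  2  2  3  4  5  6  6
 8  0  1  1  1  2  3  3  4  5  6  7
 7  0  1  1  1  2  3  3  4  5  6  7
 7  0  1  1  1  2  3  3  4  5  6  7
 8  0  1  1  1  2  3  3  4  5  6  7
dp[12][10] = 7. One LCS (by backtracking along matches): 6, 7, 9, 9, 7, 7, 8.

7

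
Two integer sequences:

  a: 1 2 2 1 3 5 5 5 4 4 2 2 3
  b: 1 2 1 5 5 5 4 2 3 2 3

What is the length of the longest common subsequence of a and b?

10

Let dp[i][j] be the LCS length of the first i values of a and the first j values of b. dp[i][j] = dp[i-1][j-1]+1 when the i-th and j-th values match, else max(dp[i-1][j], dp[i][j-1]).
    ·  1  2  1  5  5  5  4  2  3  2  3
 ·  0  0  0  0  0  0  0  0  0  0  0  0
 1  0  1  1  1  1  1  1  1  1  1  1  1
 2  0  1  2  2  2  2  2  2  2  2  2  2
 2  0  1  2  2  2  2  2  2  3  3  3  3
 1  0  1  2  3  3  3  3  3  3  3  3  3
 3  0  1  2  3  3  3  3  3  3  4  4  4
 5  0  1  2  3  4  4  4  4  4  4  4  4
 5  0  1  2  3  4  5  5  5  5  5  5  5
 5  0  1  2  3  4  5  6  6  6  6  6  6
 4  0  1  2  3  4  5  6  7  7  7  7  7
 4  0  1  2  3  4  5  6  7  7  7  7  7
 2  0  1  2  3  4  5  6  7  8  8  8  8
 2  0  1  2  3  4  5  6  7  8  8  9  9
 3  0  1  2  3  4  5  6  7  8  9  9 10
dp[13][11] = 10. One LCS (by backtracking along matches): 1, 2, 1, 5, 5, 5, 4, 2, 2, 3.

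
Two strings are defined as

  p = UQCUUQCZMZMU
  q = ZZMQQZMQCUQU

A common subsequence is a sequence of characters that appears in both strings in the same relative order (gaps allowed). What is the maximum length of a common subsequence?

5

Pick Q [2,8] → C [3,9] → U [5,10] → Q [6,11] → U [12,12]; all 5 characters appear in both, in order. The LCS DP gives dp[12][12] = 5, so this is optimal.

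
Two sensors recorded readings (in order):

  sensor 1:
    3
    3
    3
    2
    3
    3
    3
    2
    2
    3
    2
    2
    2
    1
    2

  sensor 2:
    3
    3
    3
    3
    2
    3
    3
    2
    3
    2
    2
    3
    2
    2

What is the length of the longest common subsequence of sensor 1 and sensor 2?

12

Pick 3 at sensor 1[1]=sensor 2[2]; then 3 at sensor 1[2]=sensor 2[3]; then 3 at sensor 1[3]=sensor 2[4]; then 2 at sensor 1[4]=sensor 2[5]; then 3 at sensor 1[5]=sensor 2[6]; then 3 at sensor 1[6]=sensor 2[7]; then 3 at sensor 1[7]=sensor 2[9]; then 2 at sensor 1[8]=sensor 2[10]; then 2 at sensor 1[9]=sensor 2[11]; then 3 at sensor 1[10]=sensor 2[12]; then 2 at sensor 1[13]=sensor 2[13]; then 2 at sensor 1[15]=sensor 2[14]; all 12 values appear in both, in order, and the DP table's final entry dp[15][14] is also 12, so no common subsequence is longer.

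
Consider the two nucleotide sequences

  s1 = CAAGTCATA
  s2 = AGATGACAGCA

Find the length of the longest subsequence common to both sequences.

6

Let dp[i][j] be the LCS length of the first i bases of s1 and the first j bases of s2. dp[i][j] = dp[i-1][j-1]+1 when the i-th and j-th bases match, else max(dp[i-1][j], dp[i][j-1]).
    ·  A  G  A  T  G  A  C  A  G  C  A
 ·  0  0  0  0  0  0  0  0  0  0  0  0
 C  0  0  0  0  0  0  0  1  1  1  1  1
 A  0  1  1  1  1  1  1  1  2  2  2  2
 A  0  1  1  2  2  2  2  2  2  2  2  3
 G  0  1  2  2  2  3  3  3  3  3  3  3
 T  0  1  2  2  3  3  3  3  3  3  3  3
 C  0  1  2  2  3  3  3  4  4  4  4  4
 A  0  1  2  3  3  3  4  4  5  5  5  5
 T  0  1  2  3  4  4  4  4  5  5  5  5
 A  0  1  2  3  4  4  5  5  5  5  5  6
dp[9][11] = 6. One LCS (by backtracking along matches): AAGCAA.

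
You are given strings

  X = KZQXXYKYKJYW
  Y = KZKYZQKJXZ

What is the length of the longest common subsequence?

Match K at X[1]=Y[1], Z at X[2]=Y[2], K at X[7]=Y[3], Y at X[8]=Y[4], K at X[9]=Y[7], J at X[10]=Y[8] — 6 characters in the same relative order in both. dp[12][10] = 6 confirms this is the maximum.

6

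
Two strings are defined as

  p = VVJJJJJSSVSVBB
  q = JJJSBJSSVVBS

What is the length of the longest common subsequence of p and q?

9

Taking J [3,1]; then J [4,2]; then J [5,3]; then J [7,6]; then S [8,7]; then S [9,8]; then V [10,9]; then V [12,10]; then B [13,11] gives a common subsequence of length 9. The LCS DP gives dp[14][12] = 9, so this is optimal.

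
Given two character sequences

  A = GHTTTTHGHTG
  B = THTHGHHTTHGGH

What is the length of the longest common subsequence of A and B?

Match G at A[1]=B[5] → H at A[2]=B[7] → T at A[5]=B[8] → T at A[6]=B[9] → H at A[7]=B[10] → G at A[8]=B[12] → H at A[9]=B[13] — 7 characters in the same relative order in both. dp[11][13] = 7 confirms this is the maximum.

7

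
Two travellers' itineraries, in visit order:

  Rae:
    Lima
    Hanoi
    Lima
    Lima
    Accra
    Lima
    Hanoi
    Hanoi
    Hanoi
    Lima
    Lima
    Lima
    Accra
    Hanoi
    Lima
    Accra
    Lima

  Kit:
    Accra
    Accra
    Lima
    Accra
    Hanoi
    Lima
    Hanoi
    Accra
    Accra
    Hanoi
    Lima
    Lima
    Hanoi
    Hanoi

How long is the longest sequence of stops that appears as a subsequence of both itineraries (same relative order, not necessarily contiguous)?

Pick Lima [1,3]; then Hanoi [2,5]; then Lima [3,6]; then Accra [5,9]; then Hanoi [9,10]; then Lima [10,11]; then Lima [11,12]; then Hanoi [14,14]; all 8 stops appear in both, in order, and the DP table's final entry dp[17][14] is also 8, so no common subsequence is longer.

8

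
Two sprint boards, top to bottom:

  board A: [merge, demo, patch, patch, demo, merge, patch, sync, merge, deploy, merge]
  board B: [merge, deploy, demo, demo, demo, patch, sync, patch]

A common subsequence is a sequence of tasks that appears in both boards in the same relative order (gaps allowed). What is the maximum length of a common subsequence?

5

Match merge [1,1]; then demo [2,4]; then demo [5,5]; then patch [7,6]; then sync [8,7] — 5 tasks in the same relative order in both. The LCS DP gives dp[11][8] = 5, so this is optimal.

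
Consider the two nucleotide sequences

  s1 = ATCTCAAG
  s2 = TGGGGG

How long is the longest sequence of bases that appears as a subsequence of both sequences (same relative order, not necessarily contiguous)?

Let dp[i][j] be the LCS length of the first i bases of s1 and the first j bases of s2. dp[i][j] = dp[i-1][j-1]+1 when the i-th and j-th bases match, else max(dp[i-1][j], dp[i][j-1]).
    ·  T  G  G  G  G  G
 ·  0  0  0  0  0  0  0
 A  0  0  0  0  0  0  0
 T  0  1  1  1  1  1  1
 C  0  1  1  1  1  1  1
 T  0  1  1  1  1  1  1
 C  0  1  1  1  1  1  1
 A  0  1  1  1  1  1  1
 A  0  1  1  1  1  1  1
 G  0  1  2  2  2  2  2
dp[8][6] = 2. One LCS (by backtracking along matches): TG.

2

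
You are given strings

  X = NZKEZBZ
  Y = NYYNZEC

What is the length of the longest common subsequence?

One common subsequence of length 3: N [1,4], Z [2,5], E [4,6]. Since dp[7][7] = 3, nothing longer is possible.

3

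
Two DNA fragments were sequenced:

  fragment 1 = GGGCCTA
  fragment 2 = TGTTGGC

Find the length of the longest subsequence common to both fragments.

Let dp[i][j] be the LCS length of the first i bases of fragment 1 and the first j bases of fragment 2. dp[i][j] = dp[i-1][j-1]+1 when the i-th and j-th bases match, else max(dp[i-1][j], dp[i][j-1]).
    ·  T  G  T  T  G  G  C
 ·  0  0  0  0  0  0  0  0
 G  0  0  1  1  1  1  1  1
 G  0  0  1  1  1  2  2  2
 G  0  0  1  1  1  2  3  3
 C  0  0  1  1  1  2  3  4
 C  0  0  1  1  1  2  3  4
 T  0  1  1  2  2  2  3  4
 A  0  1  1  2  2  2  3  4
dp[7][7] = 4. One LCS (by backtracking along matches): GGGC.

4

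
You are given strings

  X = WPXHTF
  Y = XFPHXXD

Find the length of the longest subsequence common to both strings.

Let dp[i][j] be the LCS length of the first i characters of X and the first j characters of Y. dp[i][j] = dp[i-1][j-1]+1 when the i-th and j-th characters match, else max(dp[i-1][j], dp[i][j-1]).
    ·  X  F  P  H  X  X  D
 ·  0  0  0  0  0  0  0  0
 W  0  0  0  0  0  0  0  0
 P  0  0  0  1  1  1  1  1
 X  0  1  1  1  1  2  2  2
 H  0  1  1  1  2  2  2  2
 T  0  1  1  1  2  2  2  2
 F  0  1  2  2  2  2  2  2
dp[6][7] = 2. One LCS (by backtracking along matches): PX.

2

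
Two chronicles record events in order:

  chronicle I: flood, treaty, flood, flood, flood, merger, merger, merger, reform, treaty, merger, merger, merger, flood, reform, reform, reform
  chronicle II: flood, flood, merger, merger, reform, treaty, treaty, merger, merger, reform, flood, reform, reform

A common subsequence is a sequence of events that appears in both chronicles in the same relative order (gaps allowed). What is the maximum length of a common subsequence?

Pick flood at chronicle I[4]=chronicle II[1] → flood at chronicle I[5]=chronicle II[2] → merger at chronicle I[7]=chronicle II[3] → merger at chronicle I[8]=chronicle II[4] → reform at chronicle I[9]=chronicle II[5] → treaty at chronicle I[10]=chronicle II[7] → merger at chronicle I[11]=chronicle II[8] → merger at chronicle I[12]=chronicle II[9] → flood at chronicle I[14]=chronicle II[11] → reform at chronicle I[16]=chronicle II[12] → reform at chronicle I[17]=chronicle II[13]; all 11 events appear in both, in order. Since dp[17][13] = 11, nothing longer is possible.

11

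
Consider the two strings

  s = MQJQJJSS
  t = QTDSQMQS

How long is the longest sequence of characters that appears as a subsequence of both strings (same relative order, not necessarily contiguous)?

Taking M [1,6] → Q [4,7] → S [8,8] gives a common subsequence of length 3. dp[8][8] = 3 confirms this is the maximum.

3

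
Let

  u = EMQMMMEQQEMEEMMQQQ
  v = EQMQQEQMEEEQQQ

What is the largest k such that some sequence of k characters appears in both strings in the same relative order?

12

Match E at u[1]=v[1] → Q at u[3]=v[2] → M at u[6]=v[3] → Q at u[8]=v[4] → Q at u[9]=v[5] → E at u[10]=v[6] → M at u[11]=v[8] → E at u[12]=v[10] → E at u[13]=v[11] → Q at u[16]=v[12] → Q at u[17]=v[13] → Q at u[18]=v[14] — 12 characters in the same relative order in both. Since dp[18][14] = 12, nothing longer is possible.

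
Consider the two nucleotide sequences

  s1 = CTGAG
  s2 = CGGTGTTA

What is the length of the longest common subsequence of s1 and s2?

4

Let dp[i][j] be the LCS length of the first i bases of s1 and the first j bases of s2. dp[i][j] = dp[i-1][j-1]+1 when the i-th and j-th bases match, else max(dp[i-1][j], dp[i][j-1]).
    ·  C  G  G  T  G  T  T  A
 ·  0  0  0  0  0  0  0  0  0
 C  0  1  1  1  1  1  1  1  1
 T  0  1  1  1  2  2  2  2  2
 G  0  1  2  2  2  3  3  3  3
 A  0  1  2  2  2  3  3  3  4
 G  0  1  2  3  3  3  3  3  4
dp[5][8] = 4. One LCS (by backtracking along matches): CTGA.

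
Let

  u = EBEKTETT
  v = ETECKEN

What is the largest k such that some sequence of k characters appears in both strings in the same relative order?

One common subsequence of length 4: E [1,1], then E [3,3], then K [4,5], then E [6,6]. The LCS DP gives dp[8][7] = 4, so this is optimal.

4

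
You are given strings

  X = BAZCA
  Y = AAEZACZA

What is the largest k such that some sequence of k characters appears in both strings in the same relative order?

4

Taking A at X[2]=Y[2], then Z at X[3]=Y[4], then C at X[4]=Y[6], then A at X[5]=Y[8] gives a common subsequence of length 4. Since dp[5][8] = 4, nothing longer is possible.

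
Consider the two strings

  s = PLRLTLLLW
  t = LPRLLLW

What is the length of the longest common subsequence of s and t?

Let dp[i][j] be the LCS length of the first i characters of s and the first j characters of t. dp[i][j] = dp[i-1][j-1]+1 when the i-th and j-th characters match, else max(dp[i-1][j], dp[i][j-1]).
    ·  L  P  R  L  L  L  W
 ·  0  0  0  0  0  0  0  0
 P  0  0  1  1  1  1  1  1
 L  0  1  1  1  2  2  2  2
 R  0  1  1  2  2  2  2  2
 L  0  1  1  2  3  3  3  3
 T  0  1  1  2  3  3  3  3
 L  0  1  1  2  3  4  4  4
 L  0  1  1  2  3  4  5  5
 L  0  1  1  2  3  4  5  5
 W  0  1  1  2  3  4  5  6
dp[9][7] = 6. One LCS (by backtracking along matches): PRLLLW.

6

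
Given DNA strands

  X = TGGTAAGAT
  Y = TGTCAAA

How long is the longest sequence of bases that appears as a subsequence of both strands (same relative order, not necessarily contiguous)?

6

Let dp[i][j] be the LCS length of the first i bases of X and the first j bases of Y. dp[i][j] = dp[i-1][j-1]+1 when the i-th and j-th bases match, else max(dp[i-1][j], dp[i][j-1]).
    ·  T  G  T  C  A  A  A
 ·  0  0  0  0  0  0  0  0
 T  0  1  1  1  1  1  1  1
 G  0  1  2  2  2  2  2  2
 G  0  1  2  2  2  2  2  2
 T  0  1  2  3  3  3  3  3
 A  0  1  2  3  3  4  4  4
 A  0  1  2  3  3  4  5  5
 G  0  1  2  3  3  4  5  5
 A  0  1  2  3  3  4  5  6
 T  0  1  2  3  3  4  5  6
dp[9][7] = 6. One LCS (by backtracking along matches): TGTAAA.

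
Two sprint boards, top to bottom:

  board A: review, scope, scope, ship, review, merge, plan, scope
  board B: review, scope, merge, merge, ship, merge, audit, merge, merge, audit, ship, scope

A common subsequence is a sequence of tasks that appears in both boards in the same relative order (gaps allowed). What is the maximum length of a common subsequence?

Taking review [1,1]; then scope [2,2]; then ship [4,5]; then merge [6,9]; then scope [8,12] gives a common subsequence of length 5. The LCS DP gives dp[8][12] = 5, so this is optimal.

5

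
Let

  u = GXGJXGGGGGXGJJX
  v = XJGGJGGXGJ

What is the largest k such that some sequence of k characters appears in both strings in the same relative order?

9

Let dp[i][j] be the LCS length of the first i characters of u and the first j characters of v. dp[i][j] = dp[i-1][j-1]+1 when the i-th and j-th characters match, else max(dp[i-1][j], dp[i][j-1]).
    ·  X  J  G  G  J  G  G  X  G  J
 ·  0  0  0  0  0  0  0  0  0  0  0
 G  0  0  0  1  1  1  1  1  1  1  1
 X  0  1  1  1  1  1  1  1  2  2  2
 G  0  1  1  2  2  2  2  2  2  3  3
 J  0  1  2  2  2  3  3  3  3  3  4
 X  0  1  2  2  2  3  3  3  4  4  4
 G  0  1  2  3  3  3  4  4  4  5  5
 G  0  1  2  3  4  4  4  5  5  5  5
 G  0  1  2  3  4  4  5  5  5  6  6
 G  0  1  2  3  4  4  5  6  6  6  6
 G  0  1  2  3  4  4  5  6  6  7  7
 X  0  1  2  3  4  4  5  6  7  7  7
 G  0  1  2  3  4  4  5  6  7  8  8
 J  0  1  2  3  4  5  5  6  7  8  9
 J  0  1  2  3  4  5  5  6  7  8  9
 X  0  1  2  3  4  5  5  6  7  8  9
dp[15][10] = 9. One LCS (by backtracking along matches): XJGGGGXGJ.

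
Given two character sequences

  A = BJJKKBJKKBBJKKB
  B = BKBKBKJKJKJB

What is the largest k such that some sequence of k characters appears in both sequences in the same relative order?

Match B at A[1]=B[1], K at A[4]=B[2], K at A[5]=B[4], B at A[6]=B[5], J at A[7]=B[7], K at A[8]=B[8], K at A[9]=B[10], J at A[12]=B[11], B at A[15]=B[12] — 9 characters in the same relative order in both, and the DP table's final entry dp[15][12] is also 9, so no common subsequence is longer.

9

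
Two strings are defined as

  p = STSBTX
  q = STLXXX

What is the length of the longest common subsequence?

3

Let dp[i][j] be the LCS length of the first i characters of p and the first j characters of q. dp[i][j] = dp[i-1][j-1]+1 when the i-th and j-th characters match, else max(dp[i-1][j], dp[i][j-1]).
    ·  S  T  L  X  X  X
 ·  0  0  0  0  0  0  0
 S  0  1  1  1  1  1  1
 T  0  1  2  2  2  2  2
 S  0  1  2  2  2  2  2
 B  0  1  2  2  2  2  2
 T  0  1  2  2  2  2  2
 X  0  1  2  2  3  3  3
dp[6][6] = 3. One LCS (by backtracking along matches): STX.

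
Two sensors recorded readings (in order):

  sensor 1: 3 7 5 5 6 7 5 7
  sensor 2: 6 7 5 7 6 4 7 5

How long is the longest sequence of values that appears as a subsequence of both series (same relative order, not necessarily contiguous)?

5

Let dp[i][j] be the LCS length of the first i values of sensor 1 and the first j values of sensor 2. dp[i][j] = dp[i-1][j-1]+1 when the i-th and j-th values match, else max(dp[i-1][j], dp[i][j-1]).
    ·  6  7  5  7  6  4  7  5
 ·  0  0  0  0  0  0  0  0  0
 3  0  0  0  0  0  0  0  0  0
 7  0  0  1  1  1  1  1  1  1
 5  0  0  1  2  2  2  2  2  2
 5  0  0  1  2  2  2  2  2  3
 6  0  1  1  2  2  3  3  3  3
 7  0  1  2  2  3  3  3  4  4
 5  0  1  2  3  3  3  3  4  5
 7  0  1  2  3  4  4  4  4  5
dp[8][8] = 5. One LCS (by backtracking along matches): 7, 5, 6, 7, 5.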